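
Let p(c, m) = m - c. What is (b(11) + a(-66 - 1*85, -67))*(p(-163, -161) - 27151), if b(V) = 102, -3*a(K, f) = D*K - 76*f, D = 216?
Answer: -755556670/3 ≈ -2.5185e+8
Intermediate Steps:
a(K, f) = -72*K + 76*f/3 (a(K, f) = -(216*K - 76*f)/3 = -(-76*f + 216*K)/3 = -72*K + 76*f/3)
(b(11) + a(-66 - 1*85, -67))*(p(-163, -161) - 27151) = (102 + (-72*(-66 - 1*85) + (76/3)*(-67)))*((-161 - 1*(-163)) - 27151) = (102 + (-72*(-66 - 85) - 5092/3))*((-161 + 163) - 27151) = (102 + (-72*(-151) - 5092/3))*(2 - 27151) = (102 + (10872 - 5092/3))*(-27149) = (102 + 27524/3)*(-27149) = (27830/3)*(-27149) = -755556670/3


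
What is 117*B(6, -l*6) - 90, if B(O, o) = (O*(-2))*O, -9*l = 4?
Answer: -8514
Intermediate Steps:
l = -4/9 (l = -⅑*4 = -4/9 ≈ -0.44444)
B(O, o) = -2*O² (B(O, o) = (-2*O)*O = -2*O²)
117*B(6, -l*6) - 90 = 117*(-2*6²) - 90 = 117*(-2*36) - 90 = 117*(-72) - 90 = -8424 - 90 = -8514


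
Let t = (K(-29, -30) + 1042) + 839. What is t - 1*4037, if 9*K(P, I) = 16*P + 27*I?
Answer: -20678/9 ≈ -2297.6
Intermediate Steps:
K(P, I) = 3*I + 16*P/9 (K(P, I) = (16*P + 27*I)/9 = 3*I + 16*P/9)
t = 15655/9 (t = ((3*(-30) + (16/9)*(-29)) + 1042) + 839 = ((-90 - 464/9) + 1042) + 839 = (-1274/9 + 1042) + 839 = 8104/9 + 839 = 15655/9 ≈ 1739.4)
t - 1*4037 = 15655/9 - 1*4037 = 15655/9 - 4037 = -20678/9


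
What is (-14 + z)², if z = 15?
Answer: 1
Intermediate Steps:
(-14 + z)² = (-14 + 15)² = 1² = 1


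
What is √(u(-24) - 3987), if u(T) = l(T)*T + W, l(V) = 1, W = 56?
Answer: I*√3955 ≈ 62.889*I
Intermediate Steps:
u(T) = 56 + T (u(T) = 1*T + 56 = T + 56 = 56 + T)
√(u(-24) - 3987) = √((56 - 24) - 3987) = √(32 - 3987) = √(-3955) = I*√3955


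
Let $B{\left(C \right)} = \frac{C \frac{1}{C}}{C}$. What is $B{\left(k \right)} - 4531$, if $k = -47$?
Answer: $- \frac{212958}{47} \approx -4531.0$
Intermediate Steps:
$B{\left(C \right)} = \frac{1}{C}$ ($B{\left(C \right)} = 1 \frac{1}{C} = \frac{1}{C}$)
$B{\left(k \right)} - 4531 = \frac{1}{-47} - 4531 = - \frac{1}{47} - 4531 = - \frac{212958}{47}$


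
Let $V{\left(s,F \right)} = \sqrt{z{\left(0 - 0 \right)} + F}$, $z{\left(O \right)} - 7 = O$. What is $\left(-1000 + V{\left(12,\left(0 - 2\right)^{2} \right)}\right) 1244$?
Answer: $-1244000 + 1244 \sqrt{11} \approx -1.2399 \cdot 10^{6}$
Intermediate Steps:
$z{\left(O \right)} = 7 + O$
$V{\left(s,F \right)} = \sqrt{7 + F}$ ($V{\left(s,F \right)} = \sqrt{\left(7 + \left(0 - 0\right)\right) + F} = \sqrt{\left(7 + \left(0 + 0\right)\right) + F} = \sqrt{\left(7 + 0\right) + F} = \sqrt{7 + F}$)
$\left(-1000 + V{\left(12,\left(0 - 2\right)^{2} \right)}\right) 1244 = \left(-1000 + \sqrt{7 + \left(0 - 2\right)^{2}}\right) 1244 = \left(-1000 + \sqrt{7 + \left(-2\right)^{2}}\right) 1244 = \left(-1000 + \sqrt{7 + 4}\right) 1244 = \left(-1000 + \sqrt{11}\right) 1244 = -1244000 + 1244 \sqrt{11}$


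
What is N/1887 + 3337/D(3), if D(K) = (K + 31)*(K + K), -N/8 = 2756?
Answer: 11759/2516 ≈ 4.6737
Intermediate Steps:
N = -22048 (N = -8*2756 = -22048)
D(K) = 2*K*(31 + K) (D(K) = (31 + K)*(2*K) = 2*K*(31 + K))
N/1887 + 3337/D(3) = -22048/1887 + 3337/((2*3*(31 + 3))) = -22048*1/1887 + 3337/((2*3*34)) = -22048/1887 + 3337/204 = 11759/2516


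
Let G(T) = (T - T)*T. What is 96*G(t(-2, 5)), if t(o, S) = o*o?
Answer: 0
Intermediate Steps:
t(o, S) = o²
G(T) = 0 (G(T) = 0*T = 0)
96*G(t(-2, 5)) = 96*0 = 0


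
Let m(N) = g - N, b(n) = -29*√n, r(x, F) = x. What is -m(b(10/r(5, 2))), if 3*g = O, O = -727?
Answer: 727/3 - 29*√2 ≈ 201.32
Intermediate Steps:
g = -727/3 (g = (⅓)*(-727) = -727/3 ≈ -242.33)
m(N) = -727/3 - N
-m(b(10/r(5, 2))) = -(-727/3 - (-29)*√(10/5)) = -(-727/3 - (-29)*√(10*(⅕))) = -(-727/3 - (-29)*√2) = -(-727/3 + 29*√2) = 727/3 - 29*√2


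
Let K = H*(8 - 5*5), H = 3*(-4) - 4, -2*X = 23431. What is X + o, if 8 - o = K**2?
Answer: -171383/2 ≈ -85692.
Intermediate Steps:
X = -23431/2 (X = -1/2*23431 = -23431/2 ≈ -11716.)
H = -16 (H = -12 - 4 = -16)
K = 272 (K = -16*(8 - 5*5) = -16*(8 - 25) = -16*(-17) = 272)
o = -73976 (o = 8 - 1*272**2 = 8 - 1*73984 = 8 - 73984 = -73976)
X + o = -23431/2 - 73976 = -171383/2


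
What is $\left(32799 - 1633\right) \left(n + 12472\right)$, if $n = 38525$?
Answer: $1589372502$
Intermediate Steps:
$\left(32799 - 1633\right) \left(n + 12472\right) = \left(32799 - 1633\right) \left(38525 + 12472\right) = 31166 \cdot 50997 = 1589372502$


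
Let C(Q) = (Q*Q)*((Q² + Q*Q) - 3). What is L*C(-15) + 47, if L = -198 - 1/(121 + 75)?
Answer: -3903205963/196 ≈ -1.9914e+7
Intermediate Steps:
L = -38809/196 (L = -198 - 1/196 = -38809/196 ≈ -198.01)
C(Q) = Q²*(-3 + 2*Q²) (C(Q) = Q²*((Q² + Q²) - 3) = Q²*(2*Q² - 3) = Q²*(-3 + 2*Q²))
L*C(-15) + 47 = -38809*(-15)²*(-3 + 2*(-15)²)/196 + 47 = -8732025*(-3 + 2*225)/196 + 47 = -8732025*(-3 + 450)/196 + 47 = -8732025*447/196 + 47 = -38809/196*100575 + 47 = -3903215175/196 + 47 = -3903205963/196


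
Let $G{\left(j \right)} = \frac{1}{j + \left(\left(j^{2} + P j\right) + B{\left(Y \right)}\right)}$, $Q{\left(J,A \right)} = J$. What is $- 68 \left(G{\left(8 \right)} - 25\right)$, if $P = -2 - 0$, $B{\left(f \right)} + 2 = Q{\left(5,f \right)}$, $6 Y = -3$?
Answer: $\frac{100232}{59} \approx 1698.8$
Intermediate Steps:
$Y = - \frac{1}{2}$ ($Y = \frac{1}{6} \left(-3\right) = - \frac{1}{2} \approx -0.5$)
$B{\left(f \right)} = 3$ ($B{\left(f \right)} = -2 + 5 = 3$)
$P = -2$ ($P = -2 + 0 = -2$)
$G{\left(j \right)} = \frac{1}{3 + j^{2} - j}$ ($G{\left(j \right)} = \frac{1}{j + \left(\left(j^{2} - 2 j\right) + 3\right)} = \frac{1}{j + \left(3 + j^{2} - 2 j\right)} = \frac{1}{3 + j^{2} - j}$)
$- 68 \left(G{\left(8 \right)} - 25\right) = - 68 \left(\frac{1}{3 + 8^{2} - 8} - 25\right) = - 68 \left(\frac{1}{3 + 64 - 8} - 25\right) = - 68 \left(\frac{1}{59} - 25\right) = \left(-68\right) \left(- \frac{1474}{59}\right) = \frac{100232}{59}$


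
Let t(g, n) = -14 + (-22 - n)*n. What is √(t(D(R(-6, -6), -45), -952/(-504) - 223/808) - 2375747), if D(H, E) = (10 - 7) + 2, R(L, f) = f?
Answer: I*√125636969211601/7272 ≈ 1541.4*I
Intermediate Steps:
D(H, E) = 5 (D(H, E) = 3 + 2 = 5)
t(g, n) = -14 + n*(-22 - n)
√(t(D(R(-6, -6), -45), -952/(-504) - 223/808) - 2375747) = √((-14 - (-952/(-504) - 223/808)² - 22*(-952/(-504) - 223/808)) - 2375747) = √((-14 - (-952*(-1/504) - 223*1/808)² - 22*(-952*(-1/504) - 223*1/808)) - 2375747) = √((-14 - (17/9 - 223/808)² - 22*(17/9 - 223/808)) - 2375747) = √((-14 - (11729/7272)² - 22*11729/7272) - 2375747) = √((-14 - 1*137569441/52881984 - 129019/3636) - 2375747) = √((-14 - 137569441/52881984 - 129019/3636) - 2375747) = √(-2754369553/52881984 - 2375747) = √(-125636969211601/52881984) = I*√125636969211601/7272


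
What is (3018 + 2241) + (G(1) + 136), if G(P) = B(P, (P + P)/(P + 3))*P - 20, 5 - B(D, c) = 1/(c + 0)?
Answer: 5378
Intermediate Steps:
B(D, c) = 5 - 1/c (B(D, c) = 5 - 1/(c + 0) = 5 - 1/c)
G(P) = -20 + P*(5 - (3 + P)/(2*P)) (G(P) = (5 - 1/((P + P)/(P + 3)))*P - 20 = (5 - 1/((2*P)/(3 + P)))*P - 20 = (5 - 1/(2*P/(3 + P)))*P - 20 = (5 - (3 + P)/(2*P))*P - 20 = P*(5 - (3 + P)/(2*P)) - 20 = -20 + P*(5 - (3 + P)/(2*P)))
(3018 + 2241) + (G(1) + 136) = (3018 + 2241) + ((-43/2 + (9/2)*1) + 136) = 5259 + ((-43/2 + 9/2) + 136) = 5259 + (-17 + 136) = 5259 + 119 = 5378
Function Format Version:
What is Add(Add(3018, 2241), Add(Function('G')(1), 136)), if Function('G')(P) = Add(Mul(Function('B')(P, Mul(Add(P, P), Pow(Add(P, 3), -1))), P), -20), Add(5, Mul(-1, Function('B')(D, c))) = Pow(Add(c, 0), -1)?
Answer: 5378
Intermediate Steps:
Function('B')(D, c) = Add(5, Mul(-1, Pow(c, -1))) (Function('B')(D, c) = Add(5, Mul(-1, Pow(Add(c, 0), -1))) = Add(5, Mul(-1, Pow(c, -1))))
Function('G')(P) = Add(-20, Mul(P, Add(5, Mul(Rational(-1, 2), Pow(P, -1), Add(3, P))))) (Function('G')(P) = Add(Mul(Add(5, Mul(-1, Pow(Mul(Add(P, P), Pow(Add(P, 3), -1)), -1))), P), -20) = Add(Mul(Add(5, Mul(-1, Pow(Mul(Mul(2, P), Pow(Add(3, P), -1)), -1))), P), -20) = Add(Mul(Add(5, Mul(-1, Pow(Mul(2, P, Pow(Add(3, P), -1)), -1))), P), -20) = Add(Mul(Add(5, Mul(-1, Mul(Rational(1, 2), Pow(P, -1), Add(3, P)))), P), -20) = Add(Mul(Add(5, Mul(Rational(-1, 2), Pow(P, -1), Add(3, P))), P), -20) = Add(Mul(P, Add(5, Mul(Rational(-1, 2), Pow(P, -1), Add(3, P)))), -20) = Add(-20, Mul(P, Add(5, Mul(Rational(-1, 2), Pow(P, -1), Add(3, P))))))
Add(Add(3018, 2241), Add(Function('G')(1), 136)) = Add(Add(3018, 2241), Add(Add(Rational(-43, 2), Mul(Rational(9, 2), 1)), 136)) = Add(5259, Add(Add(Rational(-43, 2), Rational(9, 2)), 136)) = Add(5259, Add(-17, 136)) = Add(5259, 119) = 5378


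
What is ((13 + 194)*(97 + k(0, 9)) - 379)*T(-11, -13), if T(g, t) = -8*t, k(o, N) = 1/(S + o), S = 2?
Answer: 2059564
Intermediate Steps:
k(o, N) = 1/(2 + o)
((13 + 194)*(97 + k(0, 9)) - 379)*T(-11, -13) = ((13 + 194)*(97 + 1/(2 + 0)) - 379)*(-8*(-13)) = (207*(97 + 1/2) - 379)*104 = (207*(97 + ½) - 379)*104 = (207*(195/2) - 379)*104 = (40365/2 - 379)*104 = (39607/2)*104 = 2059564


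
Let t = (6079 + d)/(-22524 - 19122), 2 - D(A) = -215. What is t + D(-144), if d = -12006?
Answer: 9043109/41646 ≈ 217.14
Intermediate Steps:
D(A) = 217 (D(A) = 2 - 1*(-215) = 2 + 215 = 217)
t = 5927/41646 (t = (6079 - 12006)/(-22524 - 19122) = -5927/(-41646) = -5927*(-1/41646) = 5927/41646 ≈ 0.14232)
t + D(-144) = 5927/41646 + 217 = 9043109/41646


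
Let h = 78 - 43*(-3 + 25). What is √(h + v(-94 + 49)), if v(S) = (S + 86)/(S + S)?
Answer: I*√781610/30 ≈ 29.47*I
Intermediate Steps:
v(S) = (86 + S)/(2*S) (v(S) = (86 + S)/((2*S)) = (86 + S)*(1/(2*S)) = (86 + S)/(2*S))
h = -868 (h = 78 - 43*22 = 78 - 946 = -868)
√(h + v(-94 + 49)) = √(-868 + (86 + (-94 + 49))/(2*(-94 + 49))) = √(-868 + (½)*(86 - 45)/(-45)) = √(-868 + (½)*(-1/45)*41) = √(-868 - 41/90) = √(-78161/90) = I*√781610/30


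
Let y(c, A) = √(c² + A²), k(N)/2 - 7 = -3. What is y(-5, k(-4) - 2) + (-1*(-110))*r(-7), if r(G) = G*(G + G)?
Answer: 10780 + √61 ≈ 10788.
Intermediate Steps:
k(N) = 8 (k(N) = 14 + 2*(-3) = 14 - 6 = 8)
r(G) = 2*G² (r(G) = G*(2*G) = 2*G²)
y(c, A) = √(A² + c²)
y(-5, k(-4) - 2) + (-1*(-110))*r(-7) = √((8 - 2)² + (-5)²) + (-1*(-110))*(2*(-7)²) = √(6² + 25) + 110*(2*49) = √(36 + 25) + 110*98 = √61 + 10780 = 10780 + √61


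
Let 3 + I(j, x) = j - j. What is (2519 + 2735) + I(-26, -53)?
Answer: 5251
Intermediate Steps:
I(j, x) = -3 (I(j, x) = -3 + (j - j) = -3 + 0 = -3)
(2519 + 2735) + I(-26, -53) = (2519 + 2735) - 3 = 5254 - 3 = 5251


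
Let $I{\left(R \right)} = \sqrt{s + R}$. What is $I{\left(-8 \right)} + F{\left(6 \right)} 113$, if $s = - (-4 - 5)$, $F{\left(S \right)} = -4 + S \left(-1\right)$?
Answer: $-1129$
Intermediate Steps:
$F{\left(S \right)} = -4 - S$
$s = 9$ ($s = \left(-1\right) \left(-9\right) = 9$)
$I{\left(R \right)} = \sqrt{9 + R}$
$I{\left(-8 \right)} + F{\left(6 \right)} 113 = \sqrt{9 - 8} + \left(-4 - 6\right) 113 = \sqrt{1} + \left(-4 - 6\right) 113 = 1 - 1130 = -1129$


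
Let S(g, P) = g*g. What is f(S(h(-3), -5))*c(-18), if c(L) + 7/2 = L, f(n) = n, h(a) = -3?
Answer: -387/2 ≈ -193.50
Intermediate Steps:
S(g, P) = g²
c(L) = -7/2 + L
f(S(h(-3), -5))*c(-18) = (-3)²*(-7/2 - 18) = 9*(-43/2) = -387/2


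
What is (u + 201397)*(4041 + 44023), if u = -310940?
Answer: -5265074752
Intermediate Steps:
(u + 201397)*(4041 + 44023) = (-310940 + 201397)*(4041 + 44023) = -109543*48064 = -5265074752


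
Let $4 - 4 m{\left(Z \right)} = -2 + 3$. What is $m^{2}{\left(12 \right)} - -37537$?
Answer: $\frac{600601}{16} \approx 37538.0$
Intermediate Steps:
$m{\left(Z \right)} = \frac{3}{4}$ ($m{\left(Z \right)} = 1 - \frac{-2 + 3}{4} = 1 - \frac{1}{4} = \frac{3}{4}$)
$m^{2}{\left(12 \right)} - -37537 = \left(\frac{3}{4}\right)^{2} - -37537 = \frac{9}{16} + 37537 = \frac{600601}{16}$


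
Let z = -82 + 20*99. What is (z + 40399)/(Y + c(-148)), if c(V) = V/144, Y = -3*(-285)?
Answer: 1522692/30743 ≈ 49.530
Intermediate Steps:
Y = 855
c(V) = V/144 (c(V) = V*(1/144) = V/144)
z = 1898 (z = -82 + 1980 = 1898)
(z + 40399)/(Y + c(-148)) = (1898 + 40399)/(855 + (1/144)*(-148)) = 42297/(855 - 37/36) = 42297/(30743/36) = 42297*(36/30743) = 1522692/30743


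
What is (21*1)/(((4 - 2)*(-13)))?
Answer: -21/26 ≈ -0.80769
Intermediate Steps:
(21*1)/(((4 - 2)*(-13))) = 21/((2*(-13))) = 21/(-26) = 21*(-1/26) = -21/26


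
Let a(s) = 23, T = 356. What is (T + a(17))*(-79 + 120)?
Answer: 15539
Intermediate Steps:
(T + a(17))*(-79 + 120) = (356 + 23)*(-79 + 120) = 379*41 = 15539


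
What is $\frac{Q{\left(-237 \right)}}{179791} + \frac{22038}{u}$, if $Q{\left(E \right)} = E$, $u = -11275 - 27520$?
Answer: $- \frac{3971428473}{6974991845} \approx -0.56938$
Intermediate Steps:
$u = -38795$ ($u = -11275 - 27520 = -38795$)
$\frac{Q{\left(-237 \right)}}{179791} + \frac{22038}{u} = - \frac{237}{179791} + \frac{22038}{-38795} = \left(-237\right) \frac{1}{179791} + 22038 \left(- \frac{1}{38795}\right) = - \frac{237}{179791} - \frac{22038}{38795} = - \frac{3971428473}{6974991845}$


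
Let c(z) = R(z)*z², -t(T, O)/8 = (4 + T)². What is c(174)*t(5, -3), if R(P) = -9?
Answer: 176569632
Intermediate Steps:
t(T, O) = -8*(4 + T)²
c(z) = -9*z²
c(174)*t(5, -3) = (-9*174²)*(-8*(4 + 5)²) = (-9*30276)*(-8*9²) = -(-2179872)*81 = -272484*(-648) = 176569632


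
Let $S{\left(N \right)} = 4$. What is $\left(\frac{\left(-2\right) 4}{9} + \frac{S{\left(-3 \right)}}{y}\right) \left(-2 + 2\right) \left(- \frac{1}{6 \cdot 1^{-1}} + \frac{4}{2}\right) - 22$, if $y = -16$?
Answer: $-22$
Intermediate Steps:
$\left(\frac{\left(-2\right) 4}{9} + \frac{S{\left(-3 \right)}}{y}\right) \left(-2 + 2\right) \left(- \frac{1}{6 \cdot 1^{-1}} + \frac{4}{2}\right) - 22 = \left(\frac{\left(-2\right) 4}{9} + \frac{4}{-16}\right) \left(-2 + 2\right) \left(- \frac{1}{6 \cdot 1^{-1}} + \frac{4}{2}\right) - 22 = \left(\left(-8\right) \frac{1}{9} + 4 \left(- \frac{1}{16}\right)\right) 0 \left(- \frac{1}{6 \cdot 1} + 4 \cdot \frac{1}{2}\right) - 22 = \left(- \frac{8}{9} - \frac{1}{4}\right) 0 \left(- \frac{1}{6} + 2\right) - 22 = - \frac{41 \cdot 0 \left(\left(-1\right) \frac{1}{6} + 2\right)}{36} - 22 = - \frac{41 \cdot 0 \left(- \frac{1}{6} + 2\right)}{36} - 22 = - \frac{41 \cdot 0 \cdot \frac{11}{6}}{36} - 22 = \left(- \frac{41}{36}\right) 0 - 22 = 0 - 22 = -22$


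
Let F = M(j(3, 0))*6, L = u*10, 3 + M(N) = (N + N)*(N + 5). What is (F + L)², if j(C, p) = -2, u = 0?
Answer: 8100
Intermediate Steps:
M(N) = -3 + 2*N*(5 + N) (M(N) = -3 + (N + N)*(N + 5) = -3 + (2*N)*(5 + N) = -3 + 2*N*(5 + N))
L = 0 (L = 0*10 = 0)
F = -90 (F = (-3 + 2*(-2)² + 10*(-2))*6 = (-3 + 2*4 - 20)*6 = (-3 + 8 - 20)*6 = -15*6 = -90)
(F + L)² = (-90 + 0)² = (-90)² = 8100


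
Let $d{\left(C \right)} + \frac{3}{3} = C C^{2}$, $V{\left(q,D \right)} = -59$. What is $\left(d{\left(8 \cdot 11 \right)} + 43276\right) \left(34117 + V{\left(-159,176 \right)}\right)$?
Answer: $24683433326$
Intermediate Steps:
$d{\left(C \right)} = -1 + C^{3}$ ($d{\left(C \right)} = -1 + C C^{2} = -1 + C^{3}$)
$\left(d{\left(8 \cdot 11 \right)} + 43276\right) \left(34117 + V{\left(-159,176 \right)}\right) = \left(\left(-1 + \left(8 \cdot 11\right)^{3}\right) + 43276\right) \left(34117 - 59\right) = \left(\left(-1 + 88^{3}\right) + 43276\right) 34058 = \left(\left(-1 + 681472\right) + 43276\right) 34058 = \left(681471 + 43276\right) 34058 = 724747 \cdot 34058 = 24683433326$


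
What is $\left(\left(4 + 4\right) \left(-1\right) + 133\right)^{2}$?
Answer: $15625$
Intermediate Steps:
$\left(\left(4 + 4\right) \left(-1\right) + 133\right)^{2} = \left(8 \left(-1\right) + 133\right)^{2} = \left(-8 + 133\right)^{2} = 125^{2} = 15625$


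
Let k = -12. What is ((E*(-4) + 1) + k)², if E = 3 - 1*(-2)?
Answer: 961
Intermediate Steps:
E = 5 (E = 3 + 2 = 5)
((E*(-4) + 1) + k)² = ((5*(-4) + 1) - 12)² = ((-20 + 1) - 12)² = (-19 - 12)² = (-31)² = 961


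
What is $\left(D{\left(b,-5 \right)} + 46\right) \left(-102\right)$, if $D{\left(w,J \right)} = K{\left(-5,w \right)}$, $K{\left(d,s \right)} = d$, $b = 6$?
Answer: $-4182$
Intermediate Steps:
$D{\left(w,J \right)} = -5$
$\left(D{\left(b,-5 \right)} + 46\right) \left(-102\right) = \left(-5 + 46\right) \left(-102\right) = 41 \left(-102\right) = -4182$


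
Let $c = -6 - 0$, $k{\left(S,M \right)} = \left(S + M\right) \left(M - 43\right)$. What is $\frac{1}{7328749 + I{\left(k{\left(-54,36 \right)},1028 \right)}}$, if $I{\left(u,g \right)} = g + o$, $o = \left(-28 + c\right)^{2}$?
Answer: $\frac{1}{7330933} \approx 1.3641 \cdot 10^{-7}$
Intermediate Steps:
$k{\left(S,M \right)} = \left(-43 + M\right) \left(M + S\right)$ ($k{\left(S,M \right)} = \left(M + S\right) \left(-43 + M\right) = \left(-43 + M\right) \left(M + S\right)$)
$c = -6$ ($c = -6 + 0 = -6$)
$o = 1156$ ($o = \left(-28 - 6\right)^{2} = \left(-34\right)^{2} = 1156$)
$I{\left(u,g \right)} = 1156 + g$ ($I{\left(u,g \right)} = g + 1156 = 1156 + g$)
$\frac{1}{7328749 + I{\left(k{\left(-54,36 \right)},1028 \right)}} = \frac{1}{7328749 + \left(1156 + 1028\right)} = \frac{1}{7328749 + 2184} = \frac{1}{7330933}$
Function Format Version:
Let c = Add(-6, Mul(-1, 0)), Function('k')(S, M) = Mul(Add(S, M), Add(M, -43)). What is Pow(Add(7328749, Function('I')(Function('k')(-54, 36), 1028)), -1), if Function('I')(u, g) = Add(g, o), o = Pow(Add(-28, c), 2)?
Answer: Rational(1, 7330933) ≈ 1.3641e-7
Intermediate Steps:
Function('k')(S, M) = Mul(Add(-43, M), Add(M, S)) (Function('k')(S, M) = Mul(Add(M, S), Add(-43, M)) = Mul(Add(-43, M), Add(M, S)))
c = -6 (c = Add(-6, 0) = -6)
o = 1156 (o = Pow(Add(-28, -6), 2) = Pow(-34, 2) = 1156)
Function('I')(u, g) = Add(1156, g) (Function('I')(u, g) = Add(g, 1156) = Add(1156, g))
Pow(Add(7328749, Function('I')(Function('k')(-54, 36), 1028)), -1) = Pow(Add(7328749, Add(1156, 1028)), -1) = Pow(Add(7328749, 2184), -1) = Pow(7330933, -1) = Rational(1, 7330933)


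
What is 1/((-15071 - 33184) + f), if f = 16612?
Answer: -1/31643 ≈ -3.1603e-5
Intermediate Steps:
1/((-15071 - 33184) + f) = 1/((-15071 - 33184) + 16612) = 1/(-48255 + 16612) = 1/(-31643) = -1/31643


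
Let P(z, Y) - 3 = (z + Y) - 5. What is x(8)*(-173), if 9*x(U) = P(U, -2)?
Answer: -692/9 ≈ -76.889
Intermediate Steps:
P(z, Y) = -2 + Y + z (P(z, Y) = 3 + ((z + Y) - 5) = 3 + ((Y + z) - 5) = 3 + (-5 + Y + z) = -2 + Y + z)
x(U) = -4/9 + U/9 (x(U) = (-2 - 2 + U)/9 = (-4 + U)/9 = -4/9 + U/9)
x(8)*(-173) = (-4/9 + (⅑)*8)*(-173) = (-4/9 + 8/9)*(-173) = (4/9)*(-173) = -692/9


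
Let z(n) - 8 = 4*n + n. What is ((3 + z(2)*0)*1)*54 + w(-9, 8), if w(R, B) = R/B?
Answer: 1287/8 ≈ 160.88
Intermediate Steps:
z(n) = 8 + 5*n (z(n) = 8 + (4*n + n) = 8 + 5*n)
((3 + z(2)*0)*1)*54 + w(-9, 8) = ((3 + (8 + 5*2)*0)*1)*54 - 9/8 = ((3 + (8 + 10)*0)*1)*54 - 9*⅛ = ((3 + 18*0)*1)*54 - 9/8 = ((3 + 0)*1)*54 - 9/8 = (3*1)*54 - 9/8 = 3*54 - 9/8 = 162 - 9/8 = 1287/8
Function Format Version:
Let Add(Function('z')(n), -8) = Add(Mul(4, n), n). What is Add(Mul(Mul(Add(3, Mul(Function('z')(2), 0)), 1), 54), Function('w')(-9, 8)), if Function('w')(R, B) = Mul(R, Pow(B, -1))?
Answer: Rational(1287, 8) ≈ 160.88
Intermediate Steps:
Function('z')(n) = Add(8, Mul(5, n)) (Function('z')(n) = Add(8, Add(Mul(4, n), n)) = Add(8, Mul(5, n)))
Add(Mul(Mul(Add(3, Mul(Function('z')(2), 0)), 1), 54), Function('w')(-9, 8)) = Add(Mul(Mul(Add(3, Mul(Add(8, Mul(5, 2)), 0)), 1), 54), Mul(-9, Pow(8, -1))) = Add(Mul(Mul(Add(3, Mul(Add(8, 10), 0)), 1), 54), Mul(-9, Rational(1, 8))) = Add(Mul(Mul(Add(3, Mul(18, 0)), 1), 54), Rational(-9, 8)) = Add(Mul(Mul(Add(3, 0), 1), 54), Rational(-9, 8)) = Add(Mul(Mul(3, 1), 54), Rational(-9, 8)) = Add(Mul(3, 54), Rational(-9, 8)) = Add(162, Rational(-9, 8)) = Rational(1287, 8)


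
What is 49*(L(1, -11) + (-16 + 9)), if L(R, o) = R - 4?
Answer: -490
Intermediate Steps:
L(R, o) = -4 + R
49*(L(1, -11) + (-16 + 9)) = 49*((-4 + 1) + (-16 + 9)) = 49*(-3 - 7) = 49*(-10) = -490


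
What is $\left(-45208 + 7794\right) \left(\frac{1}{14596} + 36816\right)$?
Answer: $- \frac{10052512066259}{7298} \approx -1.3774 \cdot 10^{9}$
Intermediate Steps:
$\left(-45208 + 7794\right) \left(\frac{1}{14596} + 36816\right) = - 37414 \left(\frac{1}{14596} + 36816\right) = \left(-37414\right) \frac{537366337}{14596} = - \frac{10052512066259}{7298}$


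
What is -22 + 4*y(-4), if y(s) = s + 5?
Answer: -18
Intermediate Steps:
y(s) = 5 + s
-22 + 4*y(-4) = -22 + 4*(5 - 4) = -22 + 4*1 = -22 + 4 = -18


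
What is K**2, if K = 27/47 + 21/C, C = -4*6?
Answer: 12769/141376 ≈ 0.090319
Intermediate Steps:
C = -24
K = -113/376 (K = 27/47 + 21/(-24) = 27*(1/47) + 21*(-1/24) = 27/47 - 7/8 = -113/376 ≈ -0.30053)
K**2 = (-113/376)**2 = 12769/141376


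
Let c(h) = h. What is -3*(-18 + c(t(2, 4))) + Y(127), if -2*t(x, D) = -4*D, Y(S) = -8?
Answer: 22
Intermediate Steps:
t(x, D) = 2*D (t(x, D) = -(-2)*D = 2*D)
-3*(-18 + c(t(2, 4))) + Y(127) = -3*(-18 + 2*4) - 8 = -3*(-18 + 8) - 8 = -3*(-10) - 8 = 30 - 8 = 22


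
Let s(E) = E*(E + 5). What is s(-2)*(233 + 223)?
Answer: -2736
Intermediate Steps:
s(E) = E*(5 + E)
s(-2)*(233 + 223) = (-2*(5 - 2))*(233 + 223) = -2*3*456 = -6*456 = -2736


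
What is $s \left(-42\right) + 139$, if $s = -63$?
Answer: $2785$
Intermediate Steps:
$s \left(-42\right) + 139 = \left(-63\right) \left(-42\right) + 139 = 2646 + 139 = 2785$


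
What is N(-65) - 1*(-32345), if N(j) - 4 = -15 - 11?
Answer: 32323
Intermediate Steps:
N(j) = -22 (N(j) = 4 + (-15 - 11) = 4 - 26 = -22)
N(-65) - 1*(-32345) = -22 - 1*(-32345) = -22 + 32345 = 32323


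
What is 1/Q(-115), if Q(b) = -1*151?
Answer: -1/151 ≈ -0.0066225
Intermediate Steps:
Q(b) = -151
1/Q(-115) = 1/(-151) = -1/151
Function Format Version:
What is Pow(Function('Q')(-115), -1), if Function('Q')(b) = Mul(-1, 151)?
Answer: Rational(-1, 151) ≈ -0.0066225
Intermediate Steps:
Function('Q')(b) = -151
Pow(Function('Q')(-115), -1) = Pow(-151, -1) = Rational(-1, 151)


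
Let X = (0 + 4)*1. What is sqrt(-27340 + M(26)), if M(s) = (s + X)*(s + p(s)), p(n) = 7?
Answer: 5*I*sqrt(1054) ≈ 162.33*I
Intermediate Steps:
X = 4 (X = 4*1 = 4)
M(s) = (4 + s)*(7 + s) (M(s) = (s + 4)*(s + 7) = (4 + s)*(7 + s))
sqrt(-27340 + M(26)) = sqrt(-27340 + (28 + 26**2 + 11*26)) = sqrt(-27340 + (28 + 676 + 286)) = sqrt(-27340 + 990) = sqrt(-26350) = 5*I*sqrt(1054)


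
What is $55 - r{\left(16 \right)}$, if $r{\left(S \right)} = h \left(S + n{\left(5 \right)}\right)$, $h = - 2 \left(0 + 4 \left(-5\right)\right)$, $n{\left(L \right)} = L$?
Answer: $-785$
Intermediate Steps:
$h = 40$ ($h = - 2 \left(0 - 20\right) = \left(-2\right) \left(-20\right) = 40$)
$r{\left(S \right)} = 200 + 40 S$ ($r{\left(S \right)} = 40 \left(S + 5\right) = 40 \left(5 + S\right) = 200 + 40 S$)
$55 - r{\left(16 \right)} = 55 - \left(200 + 40 \cdot 16\right) = 55 - \left(200 + 640\right) = 55 - 840 = -785$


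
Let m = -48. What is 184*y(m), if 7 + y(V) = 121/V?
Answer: -10511/6 ≈ -1751.8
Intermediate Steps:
y(V) = -7 + 121/V
184*y(m) = 184*(-7 + 121/(-48)) = 184*(-7 + 121*(-1/48)) = 184*(-7 - 121/48) = 184*(-457/48) = -10511/6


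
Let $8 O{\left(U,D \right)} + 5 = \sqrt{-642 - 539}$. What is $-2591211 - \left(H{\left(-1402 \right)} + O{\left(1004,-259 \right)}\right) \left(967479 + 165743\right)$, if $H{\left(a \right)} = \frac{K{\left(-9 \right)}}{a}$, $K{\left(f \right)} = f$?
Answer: $- \frac{5300182085}{2804} - \frac{566611 i \sqrt{1181}}{4} \approx -1.8902 \cdot 10^{6} - 4.868 \cdot 10^{6} i$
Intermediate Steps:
$O{\left(U,D \right)} = - \frac{5}{8} + \frac{i \sqrt{1181}}{8}$ ($O{\left(U,D \right)} = - \frac{5}{8} + \frac{\sqrt{-642 - 539}}{8} = - \frac{5}{8} + \frac{\sqrt{-1181}}{8} = - \frac{5}{8} + \frac{i \sqrt{1181}}{8}$)
$H{\left(a \right)} = - \frac{9}{a}$
$-2591211 - \left(H{\left(-1402 \right)} + O{\left(1004,-259 \right)}\right) \left(967479 + 165743\right) = -2591211 - \left(- \frac{9}{-1402} - \left(\frac{5}{8} - \frac{i \sqrt{1181}}{8}\right)\right) \left(967479 + 165743\right) = -2591211 - \left(\left(-9\right) \left(- \frac{1}{1402}\right) - \left(\frac{5}{8} - \frac{i \sqrt{1181}}{8}\right)\right) 1133222 = -2591211 - \left(\frac{9}{1402} - \left(\frac{5}{8} - \frac{i \sqrt{1181}}{8}\right)\right) 1133222 = -2591211 - \left(- \frac{3469}{5608} + \frac{i \sqrt{1181}}{8}\right) 1133222 = -2591211 - \left(- \frac{1965573559}{2804} + \frac{566611 i \sqrt{1181}}{4}\right) = -2591211 + \left(\frac{1965573559}{2804} - \frac{566611 i \sqrt{1181}}{4}\right) = - \frac{5300182085}{2804} - \frac{566611 i \sqrt{1181}}{4}$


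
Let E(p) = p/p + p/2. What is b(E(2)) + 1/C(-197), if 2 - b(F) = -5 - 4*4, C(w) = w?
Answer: 4530/197 ≈ 22.995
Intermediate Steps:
E(p) = 1 + p/2 (E(p) = 1 + p*(½) = 1 + p/2)
b(F) = 23 (b(F) = 2 - (-5 - 4*4) = 2 - (-5 - 16) = 2 - 1*(-21) = 2 + 21 = 23)
b(E(2)) + 1/C(-197) = 23 + 1/(-197) = 23 - 1/197 = 4530/197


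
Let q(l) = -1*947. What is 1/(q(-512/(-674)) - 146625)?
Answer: -1/147572 ≈ -6.7764e-6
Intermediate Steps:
q(l) = -947
1/(q(-512/(-674)) - 146625) = 1/(-947 - 146625) = 1/(-147572) = -1/147572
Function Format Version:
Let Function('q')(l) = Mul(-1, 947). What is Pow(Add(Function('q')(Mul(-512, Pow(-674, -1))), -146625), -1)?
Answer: Rational(-1, 147572) ≈ -6.7764e-6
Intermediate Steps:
Function('q')(l) = -947
Pow(Add(Function('q')(Mul(-512, Pow(-674, -1))), -146625), -1) = Pow(Add(-947, -146625), -1) = Pow(-147572, -1) = Rational(-1, 147572)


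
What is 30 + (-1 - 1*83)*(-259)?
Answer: 21786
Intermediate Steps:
30 + (-1 - 1*83)*(-259) = 30 + (-1 - 83)*(-259) = 30 - 84*(-259) = 30 + 21756 = 21786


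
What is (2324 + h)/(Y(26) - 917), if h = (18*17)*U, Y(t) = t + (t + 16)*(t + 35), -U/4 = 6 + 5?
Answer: -20/3 ≈ -6.6667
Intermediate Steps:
U = -44 (U = -4*(6 + 5) = -4*11 = -44)
Y(t) = t + (16 + t)*(35 + t)
h = -13464 (h = (18*17)*(-44) = 306*(-44) = -13464)
(2324 + h)/(Y(26) - 917) = (2324 - 13464)/((560 + 26**2 + 52*26) - 917) = -11140/((560 + 676 + 1352) - 917) = -11140/(2588 - 917) = -11140/1671 = -11140*1/1671 = -20/3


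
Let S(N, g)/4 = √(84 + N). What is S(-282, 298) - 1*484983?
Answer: -484983 + 12*I*√22 ≈ -4.8498e+5 + 56.285*I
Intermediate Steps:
S(N, g) = 4*√(84 + N)
S(-282, 298) - 1*484983 = 4*√(84 - 282) - 1*484983 = 4*√(-198) - 484983 = 4*(3*I*√22) - 484983 = 12*I*√22 - 484983 = -484983 + 12*I*√22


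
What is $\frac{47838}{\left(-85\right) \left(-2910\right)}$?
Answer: $\frac{469}{2425} \approx 0.1934$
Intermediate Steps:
$\frac{47838}{\left(-85\right) \left(-2910\right)} = \frac{47838}{247350} = 47838 \cdot \frac{1}{247350} = \frac{469}{2425}$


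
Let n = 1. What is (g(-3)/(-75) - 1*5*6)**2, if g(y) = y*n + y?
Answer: 559504/625 ≈ 895.21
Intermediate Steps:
g(y) = 2*y (g(y) = y*1 + y = y + y = 2*y)
(g(-3)/(-75) - 1*5*6)**2 = ((2*(-3))/(-75) - 1*5*6)**2 = (-6*(-1/75) - 5*6)**2 = (2/25 - 30)**2 = (-748/25)**2 = 559504/625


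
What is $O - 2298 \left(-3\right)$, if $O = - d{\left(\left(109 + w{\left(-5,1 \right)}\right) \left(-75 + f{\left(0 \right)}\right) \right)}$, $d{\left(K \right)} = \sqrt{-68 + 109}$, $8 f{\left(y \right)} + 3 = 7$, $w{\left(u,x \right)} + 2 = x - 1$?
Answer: $6894 - \sqrt{41} \approx 6887.6$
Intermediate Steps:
$w{\left(u,x \right)} = -3 + x$ ($w{\left(u,x \right)} = -2 + \left(x - 1\right) = -2 + \left(-1 + x\right) = -3 + x$)
$f{\left(y \right)} = \frac{1}{2}$ ($f{\left(y \right)} = - \frac{3}{8} + \frac{1}{8} \cdot 7 = - \frac{3}{8} + \frac{7}{8} = \frac{1}{2}$)
$d{\left(K \right)} = \sqrt{41}$
$O = - \sqrt{41} \approx -6.4031$
$O - 2298 \left(-3\right) = - \sqrt{41} - 2298 \left(-3\right) = - \sqrt{41} - -6894 = - \sqrt{41} + 6894 = 6894 - \sqrt{41}$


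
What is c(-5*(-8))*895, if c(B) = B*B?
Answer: 1432000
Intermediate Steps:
c(B) = B²
c(-5*(-8))*895 = (-5*(-8))²*895 = 40²*895 = 1600*895 = 1432000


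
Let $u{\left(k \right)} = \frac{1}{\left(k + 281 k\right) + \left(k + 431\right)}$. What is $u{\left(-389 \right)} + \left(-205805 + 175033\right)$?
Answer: $- \frac{3374334433}{109656} \approx -30772.0$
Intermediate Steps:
$u{\left(k \right)} = \frac{1}{431 + 283 k}$ ($u{\left(k \right)} = \frac{1}{282 k + \left(431 + k\right)} = \frac{1}{431 + 283 k}$)
$u{\left(-389 \right)} + \left(-205805 + 175033\right) = \frac{1}{431 + 283 \left(-389\right)} + \left(-205805 + 175033\right) = \frac{1}{431 - 110087} - 30772 = \frac{1}{-109656} - 30772 = - \frac{1}{109656} - 30772 = - \frac{3374334433}{109656}$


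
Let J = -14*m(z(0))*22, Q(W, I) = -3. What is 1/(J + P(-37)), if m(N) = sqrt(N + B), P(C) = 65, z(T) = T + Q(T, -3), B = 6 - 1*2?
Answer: -1/243 ≈ -0.0041152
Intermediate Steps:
B = 4 (B = 6 - 2 = 4)
z(T) = -3 + T (z(T) = T - 3 = -3 + T)
m(N) = sqrt(4 + N) (m(N) = sqrt(N + 4) = sqrt(4 + N))
J = -308 (J = -14*sqrt(4 + (-3 + 0))*22 = -14*sqrt(4 - 3)*22 = -14*sqrt(1)*22 = -14*1*22 = -14*22 = -308)
1/(J + P(-37)) = 1/(-308 + 65) = 1/(-243) = -1/243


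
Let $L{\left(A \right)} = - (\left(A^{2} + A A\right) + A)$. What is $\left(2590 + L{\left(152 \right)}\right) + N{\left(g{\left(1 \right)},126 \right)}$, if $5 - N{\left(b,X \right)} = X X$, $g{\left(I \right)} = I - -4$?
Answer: $-59641$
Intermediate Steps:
$g{\left(I \right)} = 4 + I$ ($g{\left(I \right)} = I + 4 = 4 + I$)
$N{\left(b,X \right)} = 5 - X^{2}$ ($N{\left(b,X \right)} = 5 - X X = 5 - X^{2}$)
$L{\left(A \right)} = - A - 2 A^{2}$ ($L{\left(A \right)} = - (\left(A^{2} + A^{2}\right) + A) = - (2 A^{2} + A) = - (A + 2 A^{2}) = - A - 2 A^{2}$)
$\left(2590 + L{\left(152 \right)}\right) + N{\left(g{\left(1 \right)},126 \right)} = \left(2590 - 152 \left(1 + 2 \cdot 152\right)\right) + \left(5 - 126^{2}\right) = \left(2590 - 152 \left(1 + 304\right)\right) + \left(5 - 15876\right) = \left(2590 - 152 \cdot 305\right) + \left(5 - 15876\right) = \left(2590 - 46360\right) - 15871 = -43770 - 15871 = -59641$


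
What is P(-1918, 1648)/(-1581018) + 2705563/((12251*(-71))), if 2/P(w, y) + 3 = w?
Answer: -4108580822040386/1320882152795769 ≈ -3.1105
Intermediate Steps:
P(w, y) = 2/(-3 + w)
P(-1918, 1648)/(-1581018) + 2705563/((12251*(-71))) = (2/(-3 - 1918))/(-1581018) + 2705563/((12251*(-71))) = (2/(-1921))*(-1/1581018) + 2705563/(-869821) = (2*(-1/1921))*(-1/1581018) + 2705563*(-1/869821) = -2/1921*(-1/1581018) - 2705563/869821 = 1/1518567789 - 2705563/869821 = -4108580822040386/1320882152795769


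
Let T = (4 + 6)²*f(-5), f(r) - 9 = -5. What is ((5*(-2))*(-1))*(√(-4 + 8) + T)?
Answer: 4020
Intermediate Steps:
f(r) = 4 (f(r) = 9 - 5 = 4)
T = 400 (T = (4 + 6)²*4 = 10²*4 = 100*4 = 400)
((5*(-2))*(-1))*(√(-4 + 8) + T) = ((5*(-2))*(-1))*(√(-4 + 8) + 400) = (-10*(-1))*(√4 + 400) = 10*(2 + 400) = 10*402 = 4020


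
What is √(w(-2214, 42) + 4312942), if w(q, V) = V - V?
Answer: √4312942 ≈ 2076.8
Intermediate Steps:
w(q, V) = 0
√(w(-2214, 42) + 4312942) = √(0 + 4312942) = √4312942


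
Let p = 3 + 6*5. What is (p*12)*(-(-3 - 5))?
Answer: 3168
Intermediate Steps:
p = 33 (p = 3 + 30 = 33)
(p*12)*(-(-3 - 5)) = (33*12)*(-(-3 - 5)) = 396*(-1*(-8)) = 396*8 = 3168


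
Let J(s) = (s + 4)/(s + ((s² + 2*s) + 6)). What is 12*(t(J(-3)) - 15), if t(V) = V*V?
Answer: -539/3 ≈ -179.67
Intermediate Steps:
J(s) = (4 + s)/(6 + s² + 3*s) (J(s) = (4 + s)/(s + (6 + s² + 2*s)) = (4 + s)/(6 + s² + 3*s))
t(V) = V²
12*(t(J(-3)) - 15) = 12*(((4 - 3)/(6 + (-3)² + 3*(-3)))² - 15) = 12*((1/(6 + 9 - 9))² - 15) = 12*((1/6)² - 15) = 12*(((⅙)*1)² - 15) = 12*((⅙)² - 15) = 12*(1/36 - 15) = 12*(-539/36) = -539/3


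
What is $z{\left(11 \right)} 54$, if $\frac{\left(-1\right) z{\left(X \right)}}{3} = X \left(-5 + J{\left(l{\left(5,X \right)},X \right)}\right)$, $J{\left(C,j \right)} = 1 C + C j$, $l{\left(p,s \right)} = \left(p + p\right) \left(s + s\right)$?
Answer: $-4695570$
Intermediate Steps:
$l{\left(p,s \right)} = 4 p s$ ($l{\left(p,s \right)} = 2 p 2 s = 4 p s$)
$J{\left(C,j \right)} = C + C j$
$z{\left(X \right)} = - 3 X \left(-5 + 20 X \left(1 + X\right)\right)$ ($z{\left(X \right)} = - 3 X \left(-5 + 4 \cdot 5 X \left(1 + X\right)\right) = - 3 X \left(-5 + 20 X \left(1 + X\right)\right)$)
$z{\left(11 \right)} 54 = \left(-15\right) 11 \left(-1 + 4 \cdot 11 \left(1 + 11\right)\right) 54 = \left(-15\right) 11 \left(-1 + 4 \cdot 11 \cdot 12\right) 54 = \left(-15\right) 11 \left(-1 + 528\right) 54 = \left(-15\right) 11 \cdot 527 \cdot 54 = \left(-86955\right) 54 = -4695570$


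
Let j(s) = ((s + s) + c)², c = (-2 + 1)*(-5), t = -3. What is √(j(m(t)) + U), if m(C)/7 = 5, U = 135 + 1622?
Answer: √7382 ≈ 85.919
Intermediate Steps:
U = 1757
c = 5 (c = -1*(-5) = 5)
m(C) = 35 (m(C) = 7*5 = 35)
j(s) = (5 + 2*s)² (j(s) = ((s + s) + 5)² = (2*s + 5)² = (5 + 2*s)²)
√(j(m(t)) + U) = √((5 + 2*35)² + 1757) = √((5 + 70)² + 1757) = √(75² + 1757) = √(5625 + 1757) = √7382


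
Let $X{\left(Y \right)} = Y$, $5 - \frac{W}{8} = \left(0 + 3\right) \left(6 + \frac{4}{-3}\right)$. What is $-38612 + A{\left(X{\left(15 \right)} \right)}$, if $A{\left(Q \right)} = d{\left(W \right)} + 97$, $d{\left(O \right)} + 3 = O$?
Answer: $-38590$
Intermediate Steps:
$W = -72$ ($W = 40 - 8 \left(0 + 3\right) \left(6 + \frac{4}{-3}\right) = 40 - 8 \cdot 3 \left(6 + 4 \left(- \frac{1}{3}\right)\right) = 40 - 8 \cdot 3 \left(6 - \frac{4}{3}\right) = 40 - 8 \cdot 3 \cdot \frac{14}{3} = 40 - 112 = -72$)
$d{\left(O \right)} = -3 + O$
$A{\left(Q \right)} = 22$ ($A{\left(Q \right)} = \left(-3 - 72\right) + 97 = -75 + 97 = 22$)
$-38612 + A{\left(X{\left(15 \right)} \right)} = -38612 + 22 = -38590$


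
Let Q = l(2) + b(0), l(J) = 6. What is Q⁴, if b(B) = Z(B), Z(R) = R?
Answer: 1296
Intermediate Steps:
b(B) = B
Q = 6 (Q = 6 + 0 = 6)
Q⁴ = 6⁴ = 1296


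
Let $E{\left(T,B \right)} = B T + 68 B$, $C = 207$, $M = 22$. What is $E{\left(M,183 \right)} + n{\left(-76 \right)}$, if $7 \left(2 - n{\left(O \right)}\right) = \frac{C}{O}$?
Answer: $\frac{8763311}{532} \approx 16472.0$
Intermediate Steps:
$n{\left(O \right)} = 2 - \frac{207}{7 O}$ ($n{\left(O \right)} = 2 - \frac{207 \frac{1}{O}}{7} = 2 - \frac{207}{7 O}$)
$E{\left(T,B \right)} = 68 B + B T$
$E{\left(M,183 \right)} + n{\left(-76 \right)} = 183 \left(68 + 22\right) + \left(2 - \frac{207}{7 \left(-76\right)}\right) = 183 \cdot 90 + \left(2 - - \frac{207}{532}\right) = 16470 + \left(2 + \frac{207}{532}\right) = 16470 + \frac{1271}{532} = \frac{8763311}{532}$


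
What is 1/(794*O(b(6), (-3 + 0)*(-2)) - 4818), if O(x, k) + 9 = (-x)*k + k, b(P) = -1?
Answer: -1/2436 ≈ -0.00041051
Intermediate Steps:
O(x, k) = -9 + k - k*x (O(x, k) = -9 + ((-x)*k + k) = -9 + (-k*x + k) = -9 + (k - k*x) = -9 + k - k*x)
1/(794*O(b(6), (-3 + 0)*(-2)) - 4818) = 1/(794*(-9 + (-3 + 0)*(-2) - 1*(-3 + 0)*(-2)*(-1)) - 4818) = 1/(794*(-9 - 3*(-2) - 1*(-3*(-2))*(-1)) - 4818) = 1/(794*(-9 + 6 - 1*6*(-1)) - 4818) = 1/(794*(-9 + 6 + 6) - 4818) = 1/(794*3 - 4818) = 1/(2382 - 4818) = 1/(-2436) = -1/2436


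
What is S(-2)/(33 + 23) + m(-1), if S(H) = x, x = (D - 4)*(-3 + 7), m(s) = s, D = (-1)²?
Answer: -17/14 ≈ -1.2143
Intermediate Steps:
D = 1
x = -12 (x = (1 - 4)*(-3 + 7) = -3*4 = -12)
S(H) = -12
S(-2)/(33 + 23) + m(-1) = -12/(33 + 23) - 1 = -12/56 - 1 = (1/56)*(-12) - 1 = -3/14 - 1 = -17/14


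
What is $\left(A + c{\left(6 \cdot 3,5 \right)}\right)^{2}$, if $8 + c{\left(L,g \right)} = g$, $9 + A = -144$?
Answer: $24336$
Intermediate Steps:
$A = -153$ ($A = -9 - 144 = -153$)
$c{\left(L,g \right)} = -8 + g$
$\left(A + c{\left(6 \cdot 3,5 \right)}\right)^{2} = \left(-153 + \left(-8 + 5\right)\right)^{2} = \left(-153 - 3\right)^{2} = \left(-156\right)^{2} = 24336$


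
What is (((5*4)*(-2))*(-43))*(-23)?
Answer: -39560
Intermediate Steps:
(((5*4)*(-2))*(-43))*(-23) = ((20*(-2))*(-43))*(-23) = -40*(-43)*(-23) = 1720*(-23) = -39560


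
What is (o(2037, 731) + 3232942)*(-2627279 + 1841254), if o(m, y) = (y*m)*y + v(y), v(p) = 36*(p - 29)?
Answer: -858144028595275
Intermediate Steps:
v(p) = -1044 + 36*p (v(p) = 36*(-29 + p) = -1044 + 36*p)
o(m, y) = -1044 + 36*y + m*y² (o(m, y) = (y*m)*y + (-1044 + 36*y) = (m*y)*y + (-1044 + 36*y) = m*y² + (-1044 + 36*y) = -1044 + 36*y + m*y²)
(o(2037, 731) + 3232942)*(-2627279 + 1841254) = ((-1044 + 36*731 + 2037*731²) + 3232942)*(-2627279 + 1841254) = ((-1044 + 26316 + 2037*534361) + 3232942)*(-786025) = ((-1044 + 26316 + 1088493357) + 3232942)*(-786025) = (1088518629 + 3232942)*(-786025) = 1091751571*(-786025) = -858144028595275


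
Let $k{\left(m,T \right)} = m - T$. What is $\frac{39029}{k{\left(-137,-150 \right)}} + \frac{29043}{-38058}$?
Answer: $\frac{494996041}{164918} \approx 3001.5$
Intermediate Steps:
$\frac{39029}{k{\left(-137,-150 \right)}} + \frac{29043}{-38058} = \frac{39029}{-137 - -150} + \frac{29043}{-38058} = \frac{39029}{-137 + 150} + 29043 \left(- \frac{1}{38058}\right) = \frac{39029}{13} - \frac{9681}{12686} = \frac{494996041}{164918}$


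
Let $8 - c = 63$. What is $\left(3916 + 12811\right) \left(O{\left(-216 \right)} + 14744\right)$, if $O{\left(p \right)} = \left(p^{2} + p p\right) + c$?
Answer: $1806532727$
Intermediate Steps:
$c = -55$ ($c = 8 - 63 = -55$)
$O{\left(p \right)} = -55 + 2 p^{2}$ ($O{\left(p \right)} = \left(p^{2} + p p\right) - 55 = \left(p^{2} + p^{2}\right) - 55 = 2 p^{2} - 55 = -55 + 2 p^{2}$)
$\left(3916 + 12811\right) \left(O{\left(-216 \right)} + 14744\right) = \left(3916 + 12811\right) \left(\left(-55 + 2 \left(-216\right)^{2}\right) + 14744\right) = 16727 \left(\left(-55 + 2 \cdot 46656\right) + 14744\right) = 16727 \left(\left(-55 + 93312\right) + 14744\right) = 16727 \left(93257 + 14744\right) = 16727 \cdot 108001 = 1806532727$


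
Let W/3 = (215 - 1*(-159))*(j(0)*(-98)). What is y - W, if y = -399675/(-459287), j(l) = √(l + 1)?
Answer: 50501761047/459287 ≈ 1.0996e+5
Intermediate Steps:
j(l) = √(1 + l)
y = 399675/459287 (y = -399675*(-1/459287) = 399675/459287 ≈ 0.87021)
W = -109956 (W = 3*((215 - 1*(-159))*(√(1 + 0)*(-98))) = 3*((215 + 159)*(√1*(-98))) = 3*(374*(1*(-98))) = 3*(374*(-98)) = 3*(-36652) = -109956)
y - W = 399675/459287 - 1*(-109956) = 399675/459287 + 109956 = 50501761047/459287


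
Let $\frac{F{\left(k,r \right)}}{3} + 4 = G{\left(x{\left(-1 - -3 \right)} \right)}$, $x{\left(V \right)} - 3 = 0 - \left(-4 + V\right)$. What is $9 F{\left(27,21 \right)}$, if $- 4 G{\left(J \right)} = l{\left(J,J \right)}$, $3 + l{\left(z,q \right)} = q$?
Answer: $- \frac{243}{2} \approx -121.5$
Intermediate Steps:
$l{\left(z,q \right)} = -3 + q$
$x{\left(V \right)} = 7 - V$ ($x{\left(V \right)} = 3 + \left(0 - \left(-4 + V\right)\right) = 3 - \left(-4 + V\right) = 7 - V$)
$G{\left(J \right)} = \frac{3}{4} - \frac{J}{4}$ ($G{\left(J \right)} = - \frac{-3 + J}{4} = \frac{3}{4} - \frac{J}{4}$)
$F{\left(k,r \right)} = - \frac{27}{2}$ ($F{\left(k,r \right)} = -12 + 3 \left(\frac{3}{4} - \frac{7 - \left(-1 - -3\right)}{4}\right) = -12 + 3 \left(\frac{3}{4} - \frac{7 - \left(-1 + 3\right)}{4}\right) = -12 + 3 \left(\frac{3}{4} - \frac{7 - 2}{4}\right) = -12 + 3 \left(\frac{3}{4} - \frac{5}{4}\right) = -12 + 3 \left(- \frac{1}{2}\right) = -12 - \frac{3}{2} = - \frac{27}{2}$)
$9 F{\left(27,21 \right)} = 9 \left(- \frac{27}{2}\right) = - \frac{243}{2}$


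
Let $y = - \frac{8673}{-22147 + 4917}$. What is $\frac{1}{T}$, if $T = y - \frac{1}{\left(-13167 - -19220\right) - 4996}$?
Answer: $\frac{18212110}{9150131} \approx 1.9904$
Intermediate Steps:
$y = \frac{8673}{17230}$ ($y = - \frac{8673}{-17230} = \left(-8673\right) \left(- \frac{1}{17230}\right) = \frac{8673}{17230} \approx 0.50337$)
$T = \frac{9150131}{18212110}$ ($T = \frac{8673}{17230} - \frac{1}{\left(-13167 - -19220\right) - 4996} = \frac{8673}{17230} - \frac{1}{\left(-13167 + 19220\right) - 4996} = \frac{8673}{17230} - \frac{1}{6053 - 4996} = \frac{8673}{17230} - \frac{1}{1057} = \frac{9150131}{18212110} \approx 0.50242$)
$\frac{1}{T} = \frac{1}{\frac{9150131}{18212110}} = \frac{18212110}{9150131}$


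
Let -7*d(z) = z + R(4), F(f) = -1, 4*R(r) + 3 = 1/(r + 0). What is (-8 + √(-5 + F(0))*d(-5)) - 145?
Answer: -153 + 13*I*√6/16 ≈ -153.0 + 1.9902*I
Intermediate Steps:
R(r) = -¾ + 1/(4*r) (R(r) = -¾ + 1/(4*(r + 0)) = -¾ + 1/(4*r))
d(z) = 11/112 - z/7 (d(z) = -(z + (¼)*(1 - 3*4)/4)/7 = -(z + (¼)*(¼)*(1 - 12))/7 = -(z + (¼)*(¼)*(-11))/7 = -(z - 11/16)/7 = -(-11/16 + z)/7 = 11/112 - z/7)
(-8 + √(-5 + F(0))*d(-5)) - 145 = (-8 + √(-5 - 1)*(11/112 - ⅐*(-5))) - 145 = (-8 + √(-6)*(11/112 + 5/7)) - 145 = (-8 + (I*√6)*(13/16)) - 145 = (-8 + 13*I*√6/16) - 145 = -153 + 13*I*√6/16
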